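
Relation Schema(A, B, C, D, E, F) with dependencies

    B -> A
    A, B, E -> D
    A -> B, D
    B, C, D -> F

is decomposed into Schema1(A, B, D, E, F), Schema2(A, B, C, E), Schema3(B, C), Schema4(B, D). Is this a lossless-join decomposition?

Chase test. Columns are A, B, C, D, E, F; row i has aⱼ where attribute j ∈ Schemai, else bᵢⱼ.
Initial tableau (one row per fragment):
  row 1: a1 a2 b13 a4 a5 a6
  row 2: a1 a2 a3 b24 a5 b26
  row 3: b31 a2 a3 b34 b35 b36
  row 4: b41 a2 b43 a4 b45 b46
Rows 1 and 3 agree on B; apply B→A and equate their A entries.
Rows 1 and 4 agree on B; apply B→A and equate their A entries.
Rows 1 and 2 agree on A, B, E; apply A, B, E→D and equate their D entries.
Rows 1 and 3 agree on A; apply A→B, D and equate their B, D entries.
Rows 2 and 3 agree on B, C, D; apply B, C, D→F and equate their F entries.
No row becomes fully distinguished — the join is lossy.

No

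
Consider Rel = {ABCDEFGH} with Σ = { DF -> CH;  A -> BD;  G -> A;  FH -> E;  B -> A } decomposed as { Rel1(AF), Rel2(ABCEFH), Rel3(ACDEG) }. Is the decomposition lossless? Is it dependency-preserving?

lossy and not dependency-preserving

Lossless test (chase): Rows 1 and 2 agree on A; apply A→BD and equate their BD entries. Rows 1 and 3 agree on A; apply A→BD and equate their BD entries. Rows 1 and 2 agree on DF; apply DF→CH and equate their CH entries. Rows 1 and 2 agree on FH; apply FH→E and equate their E entries. No row becomes fully distinguished — the join is lossy.
Dependency preservation: the restricted closure of {DF} across the fragments never reaches {CH}, so DF → CH cannot be enforced without a join — not preserved.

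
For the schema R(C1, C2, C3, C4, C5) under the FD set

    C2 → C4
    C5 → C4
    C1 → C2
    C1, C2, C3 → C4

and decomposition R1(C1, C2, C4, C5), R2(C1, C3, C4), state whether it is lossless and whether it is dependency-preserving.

Lossless test: (C1, C4)⁺ = {C1, C2, C4}, which is a superkey of neither fragment — lossy.
Dependency preservation: C1, C2, C3 → C4 is not contained in any single fragment, but the restricted closure of its left-hand side across the fragments still reaches the right-hand side; the remaining FDs each lie inside some fragment. All dependencies are preserved.

lossy but dependency-preserving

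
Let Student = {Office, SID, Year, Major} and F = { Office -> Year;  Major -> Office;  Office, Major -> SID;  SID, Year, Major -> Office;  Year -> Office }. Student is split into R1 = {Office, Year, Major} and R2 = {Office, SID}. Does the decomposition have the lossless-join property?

Common attributes: R1 ∩ R2 = {Office}.
Closure of {Office}: Office → Year applies, adding Year. So (Office)⁺ = {Office, Year}.
The closure contains neither all of R1 = {Office, Year, Major} nor all of R2 = {Office, SID}, so the common attributes are not a superkey of either fragment. The join is lossy.

No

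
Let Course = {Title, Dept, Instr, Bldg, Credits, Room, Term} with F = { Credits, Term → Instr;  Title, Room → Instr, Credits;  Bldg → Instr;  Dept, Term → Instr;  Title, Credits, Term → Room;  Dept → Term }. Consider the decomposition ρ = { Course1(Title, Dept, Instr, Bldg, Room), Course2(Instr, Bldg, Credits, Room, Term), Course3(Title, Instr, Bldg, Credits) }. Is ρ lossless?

Chase test. Columns are Title, Dept, Instr, Bldg, Credits, Room, Term; row i has aⱼ where attribute j ∈ Coursei, else bᵢⱼ.
Initial tableau (one row per fragment):
  row 1: a1 a2 a3 a4 b15 a6 b17
  row 2: b21 b22 a3 a4 a5 a6 a7
  row 3: a1 b32 a3 a4 a5 b36 b37
No row becomes fully distinguished — the join is lossy.

No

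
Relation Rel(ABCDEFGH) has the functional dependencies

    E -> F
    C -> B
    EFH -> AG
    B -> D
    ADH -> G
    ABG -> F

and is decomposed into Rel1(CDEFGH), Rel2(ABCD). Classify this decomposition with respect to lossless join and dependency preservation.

lossy and not dependency-preserving

Lossless test: (CD)⁺ = {BCD}, which is a superkey of neither fragment — lossy.
Dependency preservation: the restricted closure of {EFH} across the fragments never reaches {AG}, so EFH → AG cannot be enforced without a join — not preserved.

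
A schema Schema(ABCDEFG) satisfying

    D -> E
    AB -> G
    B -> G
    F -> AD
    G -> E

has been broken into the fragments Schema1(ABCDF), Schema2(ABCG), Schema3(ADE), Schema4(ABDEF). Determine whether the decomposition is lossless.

Chase test. Columns are ABCDEFG; row i has aⱼ where attribute j ∈ Schemai, else bᵢⱼ.
Initial tableau (one row per fragment):
  row 1: a1 a2 a3 a4 b15 a6 b17
  row 2: a1 a2 a3 b24 b25 b26 a7
  row 3: a1 b32 b33 a4 a5 b36 b37
  row 4: a1 a2 b43 a4 a5 a6 b47
Rows 1 and 3 agree on D; apply D→E and equate their E entries.
Rows 1 and 2 agree on AB; apply AB→G and equate their G entries.
Rows 1 and 4 agree on AB; apply AB→G and equate their G entries.
Rows 1 and 2 agree on G; apply G→E and equate their E entries.
Row 1 is now all distinguished symbols — the join is lossless.

Yes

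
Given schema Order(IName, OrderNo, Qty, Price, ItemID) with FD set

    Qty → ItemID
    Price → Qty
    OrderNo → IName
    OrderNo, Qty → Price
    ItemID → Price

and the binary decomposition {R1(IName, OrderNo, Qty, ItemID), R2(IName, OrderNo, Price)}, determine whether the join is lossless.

Common attributes: R1 ∩ R2 = {IName, OrderNo}.
No dependency enlarges {IName, OrderNo}, so (IName, OrderNo)⁺ = {IName, OrderNo}.
The closure contains neither all of R1 = {IName, OrderNo, Qty, ItemID} nor all of R2 = {IName, OrderNo, Price}, so the common attributes are not a superkey of either fragment. The join is lossy.

No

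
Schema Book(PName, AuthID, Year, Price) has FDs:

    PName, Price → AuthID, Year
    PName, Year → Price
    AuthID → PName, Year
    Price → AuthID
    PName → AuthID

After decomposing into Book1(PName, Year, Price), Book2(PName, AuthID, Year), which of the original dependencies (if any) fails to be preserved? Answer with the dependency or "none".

none

PName, Price → AuthID, Year: restricted closure across fragments reaches AuthID, Year.
PName, Year → Price lies within Book1.
AuthID → PName, Year lies within Book2.
Price → AuthID: restricted closure across fragments reaches AuthID.
PName → AuthID lies within Book2.
Every dependency is enforceable on the fragments, so the decomposition is dependency-preserving.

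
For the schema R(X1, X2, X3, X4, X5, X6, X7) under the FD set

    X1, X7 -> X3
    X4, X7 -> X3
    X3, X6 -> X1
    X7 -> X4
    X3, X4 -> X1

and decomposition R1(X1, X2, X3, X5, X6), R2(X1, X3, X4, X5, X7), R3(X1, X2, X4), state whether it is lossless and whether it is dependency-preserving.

Lossless test (chase): applying each FD to every pair of rows produces no changes in the tableau, so no row becomes fully distinguished — the join is lossy.
Dependency preservation: every FD's attributes lie within a single fragment, so each can be enforced locally — preserved.

lossy but dependency-preserving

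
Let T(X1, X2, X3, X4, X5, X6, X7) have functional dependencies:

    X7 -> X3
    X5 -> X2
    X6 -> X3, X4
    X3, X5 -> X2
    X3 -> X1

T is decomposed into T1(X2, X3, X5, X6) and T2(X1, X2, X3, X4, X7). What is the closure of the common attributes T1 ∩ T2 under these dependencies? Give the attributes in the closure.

X1, X2, X3

T1 ∩ T2 = {X2, X3}.
X3 → X1 applies, adding X1
Closure: {X1, X2, X3}.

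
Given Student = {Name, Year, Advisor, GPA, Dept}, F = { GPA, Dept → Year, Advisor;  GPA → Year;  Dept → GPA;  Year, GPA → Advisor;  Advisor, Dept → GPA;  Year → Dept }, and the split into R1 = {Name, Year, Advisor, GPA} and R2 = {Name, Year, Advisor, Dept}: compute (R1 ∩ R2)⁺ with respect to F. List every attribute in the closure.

R1 ∩ R2 = {Name, Year, Advisor}.
Year → Dept applies, adding Dept
Dept → GPA applies, adding GPA
Closure: {Name, Year, Advisor, GPA, Dept}.

Name, Year, Advisor, GPA, Dept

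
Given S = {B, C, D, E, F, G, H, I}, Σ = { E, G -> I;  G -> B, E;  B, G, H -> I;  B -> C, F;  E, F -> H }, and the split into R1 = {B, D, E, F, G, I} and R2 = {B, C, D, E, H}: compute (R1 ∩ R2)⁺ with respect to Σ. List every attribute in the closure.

R1 ∩ R2 = {B, D, E}.
B → C, F applies, adding C, F
E, F → H applies, adding H
Closure: {B, C, D, E, F, H}.

B, C, D, E, F, H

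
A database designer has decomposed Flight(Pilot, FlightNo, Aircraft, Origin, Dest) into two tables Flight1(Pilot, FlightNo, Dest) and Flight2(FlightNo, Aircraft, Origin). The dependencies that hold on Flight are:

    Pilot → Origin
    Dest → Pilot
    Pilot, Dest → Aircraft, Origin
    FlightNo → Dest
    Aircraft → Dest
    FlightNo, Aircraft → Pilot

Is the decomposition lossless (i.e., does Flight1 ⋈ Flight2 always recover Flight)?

Common attributes: Flight1 ∩ Flight2 = {FlightNo}.
Closure of {FlightNo}: FlightNo → Dest applies, adding Dest; Dest → Pilot applies, adding Pilot; Pilot, Dest → Aircraft, Origin applies, adding Aircraft, Origin. So (FlightNo)⁺ = {Pilot, FlightNo, Aircraft, Origin, Dest}.
This closure contains every attribute of Flight1, so Flight1 ∩ Flight2 → Flight1. The join is lossless.

Yes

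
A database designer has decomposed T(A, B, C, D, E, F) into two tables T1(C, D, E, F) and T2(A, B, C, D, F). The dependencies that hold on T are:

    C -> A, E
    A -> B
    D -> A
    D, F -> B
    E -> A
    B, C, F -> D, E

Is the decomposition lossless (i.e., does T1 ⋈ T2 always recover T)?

Common attributes: T1 ∩ T2 = {C, D, F}.
Closure of {C, D, F}: C → A, E applies, adding A, E; A → B applies, adding B. So (C, D, F)⁺ = {A, B, C, D, E, F}.
This closure contains every attribute of T1, so T1 ∩ T2 → T1. The join is lossless.

Yes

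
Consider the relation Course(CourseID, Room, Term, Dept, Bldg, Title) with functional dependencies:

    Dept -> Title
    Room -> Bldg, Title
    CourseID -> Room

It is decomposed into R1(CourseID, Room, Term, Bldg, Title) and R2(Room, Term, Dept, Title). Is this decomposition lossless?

Common attributes: R1 ∩ R2 = {Room, Term, Title}.
Closure of {Room, Term, Title}: Room → Bldg, Title applies, adding Bldg. So (Room, Term, Title)⁺ = {Room, Term, Bldg, Title}.
The closure contains neither all of R1 = {CourseID, Room, Term, Bldg, Title} nor all of R2 = {Room, Term, Dept, Title}, so the common attributes are not a superkey of either fragment. The join is lossy.

No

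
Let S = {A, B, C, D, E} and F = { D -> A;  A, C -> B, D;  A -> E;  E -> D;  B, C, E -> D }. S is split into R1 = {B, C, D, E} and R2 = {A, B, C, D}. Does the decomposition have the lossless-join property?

Common attributes: R1 ∩ R2 = {B, C, D}.
Closure of {B, C, D}: D → A applies, adding A; A → E applies, adding E. So (B, C, D)⁺ = {A, B, C, D, E}.
This closure contains every attribute of R1, so R1 ∩ R2 → R1. The join is lossless.

Yes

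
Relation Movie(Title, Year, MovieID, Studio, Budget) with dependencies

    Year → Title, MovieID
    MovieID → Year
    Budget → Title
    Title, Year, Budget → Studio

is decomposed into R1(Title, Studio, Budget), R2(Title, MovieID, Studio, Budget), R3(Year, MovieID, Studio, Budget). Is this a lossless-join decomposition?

Yes

Chase test. Columns are Title, Year, MovieID, Studio, Budget; row i has aⱼ where attribute j ∈ Ri, else bᵢⱼ.
Initial tableau (one row per fragment):
  row 1: a1 b12 b13 a4 a5
  row 2: a1 b22 a3 a4 a5
  row 3: b31 a2 a3 a4 a5
Rows 2 and 3 agree on MovieID; apply MovieID→Year and equate their Year entries.
Rows 1 and 3 agree on Budget; apply Budget→Title and equate their Title entries.
Row 2 is now all distinguished symbols — the join is lossless.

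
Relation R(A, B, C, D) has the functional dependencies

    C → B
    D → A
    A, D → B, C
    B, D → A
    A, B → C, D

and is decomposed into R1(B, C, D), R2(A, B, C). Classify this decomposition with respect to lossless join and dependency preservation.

Lossless test: (B, C)⁺ = {B, C}, which is a superkey of neither fragment — lossy.
Dependency preservation: the restricted closure of {D} across the fragments never reaches {A}, so D → A cannot be enforced without a join — not preserved.

lossy and not dependency-preserving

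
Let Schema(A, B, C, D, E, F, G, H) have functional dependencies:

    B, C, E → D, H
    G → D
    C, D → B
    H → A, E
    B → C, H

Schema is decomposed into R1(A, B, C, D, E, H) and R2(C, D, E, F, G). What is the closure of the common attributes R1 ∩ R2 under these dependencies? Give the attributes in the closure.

R1 ∩ R2 = {C, D, E}.
C, D → B applies, adding B
B → C, H applies, adding H
H → A, E applies, adding A
Closure: {A, B, C, D, E, H}.

A, B, C, D, E, H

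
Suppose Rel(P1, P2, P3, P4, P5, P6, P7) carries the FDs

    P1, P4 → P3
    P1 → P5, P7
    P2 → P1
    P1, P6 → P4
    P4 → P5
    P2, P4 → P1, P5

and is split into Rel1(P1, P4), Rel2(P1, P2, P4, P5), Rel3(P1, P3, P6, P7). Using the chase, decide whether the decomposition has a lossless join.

Chase test. Columns are P1, P2, P3, P4, P5, P6, P7; row i has aⱼ where attribute j ∈ Reli, else bᵢⱼ.
Initial tableau (one row per fragment):
  row 1: a1 b12 b13 a4 b15 b16 b17
  row 2: a1 a2 b23 a4 a5 b26 b27
  row 3: a1 b32 a3 b34 b35 a6 a7
Rows 1 and 2 agree on P1, P4; apply P1, P4→P3 and equate their P3 entries.
Rows 1 and 2 agree on P1; apply P1→P5, P7 and equate their P5, P7 entries.
Rows 1 and 3 agree on P1; apply P1→P5, P7 and equate their P5, P7 entries.
No row becomes fully distinguished — the join is lossy.

No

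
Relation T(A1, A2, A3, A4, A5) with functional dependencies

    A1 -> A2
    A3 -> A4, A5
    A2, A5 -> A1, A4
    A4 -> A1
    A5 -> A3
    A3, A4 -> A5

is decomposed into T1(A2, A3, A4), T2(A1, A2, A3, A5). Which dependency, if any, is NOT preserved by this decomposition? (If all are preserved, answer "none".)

Check A4 → A1: no single fragment contains all of {A1, A4}, and the restricted closure of {A4} across the fragments never reaches {A1}.
A1 → A2 is preserved.
A3 → A4, A5 is preserved.
A2, A5 → A1, A4 is preserved.
A5 → A3 is preserved.
A3, A4 → A5 is preserved.

A4 -> A1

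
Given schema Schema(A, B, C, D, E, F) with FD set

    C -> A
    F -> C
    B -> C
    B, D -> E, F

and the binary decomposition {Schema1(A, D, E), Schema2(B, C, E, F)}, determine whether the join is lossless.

No

Common attributes: Schema1 ∩ Schema2 = {E}.
No dependency enlarges {E}, so (E)⁺ = {E}.
The closure contains neither all of Schema1 = {A, D, E} nor all of Schema2 = {B, C, E, F}, so the common attributes are not a superkey of either fragment. The join is lossy.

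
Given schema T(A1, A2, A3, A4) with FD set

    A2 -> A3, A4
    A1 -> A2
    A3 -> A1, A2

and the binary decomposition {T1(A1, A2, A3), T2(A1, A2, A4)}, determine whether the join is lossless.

Yes

Common attributes: T1 ∩ T2 = {A1, A2}.
Closure of {A1, A2}: A2 → A3, A4 applies, adding A3, A4. So (A1, A2)⁺ = {A1, A2, A3, A4}.
This closure contains every attribute of T1, so T1 ∩ T2 → T1. The join is lossless.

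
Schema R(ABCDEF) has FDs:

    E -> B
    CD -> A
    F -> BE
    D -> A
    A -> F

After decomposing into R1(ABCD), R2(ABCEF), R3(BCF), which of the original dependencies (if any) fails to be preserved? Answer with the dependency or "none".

E → B lies within R2.
CD → A lies within R1.
F → BE lies within R2.
D → A lies within R1.
A → F lies within R2.
Every dependency is enforceable on the fragments, so the decomposition is dependency-preserving.

none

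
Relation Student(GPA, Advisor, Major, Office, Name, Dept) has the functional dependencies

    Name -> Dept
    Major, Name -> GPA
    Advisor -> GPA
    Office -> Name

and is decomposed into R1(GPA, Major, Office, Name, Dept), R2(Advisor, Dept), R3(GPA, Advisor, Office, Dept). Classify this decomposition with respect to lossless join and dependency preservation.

Lossless test (chase): Rows 2 and 3 agree on Advisor; apply Advisor→GPA and equate their GPA entries. Rows 1 and 3 agree on Office; apply Office→Name and equate their Name entries. No row becomes fully distinguished — the join is lossy.
Dependency preservation: every FD's attributes lie within a single fragment, so each can be enforced locally — preserved.

lossy but dependency-preserving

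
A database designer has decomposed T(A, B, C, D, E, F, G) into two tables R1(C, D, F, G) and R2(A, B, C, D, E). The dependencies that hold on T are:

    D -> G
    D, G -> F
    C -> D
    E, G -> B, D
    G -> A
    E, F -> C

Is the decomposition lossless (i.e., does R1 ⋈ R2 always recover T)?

Yes

Common attributes: R1 ∩ R2 = {C, D}.
Closure of {C, D}: D → G applies, adding G; D, G → F applies, adding F; G → A applies, adding A. So (C, D)⁺ = {A, C, D, F, G}.
This closure contains every attribute of R1, so R1 ∩ R2 → R1. The join is lossless.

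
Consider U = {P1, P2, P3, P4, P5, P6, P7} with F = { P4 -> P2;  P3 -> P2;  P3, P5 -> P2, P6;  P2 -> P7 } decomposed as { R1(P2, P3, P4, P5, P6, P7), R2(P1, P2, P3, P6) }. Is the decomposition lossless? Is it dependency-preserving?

lossy but dependency-preserving

Lossless test: (P2, P3, P6)⁺ = {P2, P3, P6, P7}, which is a superkey of neither fragment — lossy.
Dependency preservation: every FD's attributes lie within a single fragment, so each can be enforced locally — preserved.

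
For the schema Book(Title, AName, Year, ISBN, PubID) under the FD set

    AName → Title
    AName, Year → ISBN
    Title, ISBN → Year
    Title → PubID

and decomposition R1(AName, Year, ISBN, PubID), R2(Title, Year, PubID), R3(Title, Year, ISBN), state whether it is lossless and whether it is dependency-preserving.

lossy and not dependency-preserving

Lossless test (chase): Rows 2 and 3 agree on Title; apply Title→PubID and equate their PubID entries. No row becomes fully distinguished — the join is lossy.
Dependency preservation: the restricted closure of {AName} across the fragments never reaches {Title}, so AName → Title cannot be enforced without a join — not preserved.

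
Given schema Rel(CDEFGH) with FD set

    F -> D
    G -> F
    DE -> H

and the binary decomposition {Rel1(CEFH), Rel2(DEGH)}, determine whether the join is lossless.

No

Common attributes: Rel1 ∩ Rel2 = {EH}.
No dependency enlarges {EH}, so (EH)⁺ = {EH}.
The closure contains neither all of Rel1 = {CEFH} nor all of Rel2 = {DEGH}, so the common attributes are not a superkey of either fragment. The join is lossy.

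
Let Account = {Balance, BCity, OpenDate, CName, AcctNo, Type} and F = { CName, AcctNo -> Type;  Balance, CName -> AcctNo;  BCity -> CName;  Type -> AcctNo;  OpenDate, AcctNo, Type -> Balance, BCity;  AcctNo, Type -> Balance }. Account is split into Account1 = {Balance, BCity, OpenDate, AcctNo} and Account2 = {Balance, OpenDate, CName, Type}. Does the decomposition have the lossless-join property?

Common attributes: Account1 ∩ Account2 = {Balance, OpenDate}.
No dependency enlarges {Balance, OpenDate}, so (Balance, OpenDate)⁺ = {Balance, OpenDate}.
The closure contains neither all of Account1 = {Balance, BCity, OpenDate, AcctNo} nor all of Account2 = {Balance, OpenDate, CName, Type}, so the common attributes are not a superkey of either fragment. The join is lossy.

No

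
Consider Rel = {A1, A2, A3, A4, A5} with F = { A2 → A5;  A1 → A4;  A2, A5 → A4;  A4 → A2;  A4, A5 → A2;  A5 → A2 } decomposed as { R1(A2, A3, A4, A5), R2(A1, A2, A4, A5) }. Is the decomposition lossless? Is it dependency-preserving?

Lossless test: (A2, A4, A5)⁺ = {A2, A4, A5}, which is a superkey of neither fragment — lossy.
Dependency preservation: every FD's attributes lie within a single fragment, so each can be enforced locally — preserved.

lossy but dependency-preserving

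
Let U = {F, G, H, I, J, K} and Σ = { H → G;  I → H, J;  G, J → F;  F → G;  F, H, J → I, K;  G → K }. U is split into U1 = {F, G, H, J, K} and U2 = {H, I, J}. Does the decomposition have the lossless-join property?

Common attributes: U1 ∩ U2 = {H, J}.
Closure of {H, J}: H → G applies, adding G; G, J → F applies, adding F; F, H, J → I, K applies, adding I, K. So (H, J)⁺ = {F, G, H, I, J, K}.
This closure contains every attribute of U1, so U1 ∩ U2 → U1. The join is lossless.

Yes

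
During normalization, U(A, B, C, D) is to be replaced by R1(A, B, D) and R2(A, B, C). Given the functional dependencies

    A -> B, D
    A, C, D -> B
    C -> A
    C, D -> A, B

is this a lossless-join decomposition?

Yes

Common attributes: R1 ∩ R2 = {A, B}.
Closure of {A, B}: A → B, D applies, adding D. So (A, B)⁺ = {A, B, D}.
This closure contains every attribute of R1, so R1 ∩ R2 → R1. The join is lossless.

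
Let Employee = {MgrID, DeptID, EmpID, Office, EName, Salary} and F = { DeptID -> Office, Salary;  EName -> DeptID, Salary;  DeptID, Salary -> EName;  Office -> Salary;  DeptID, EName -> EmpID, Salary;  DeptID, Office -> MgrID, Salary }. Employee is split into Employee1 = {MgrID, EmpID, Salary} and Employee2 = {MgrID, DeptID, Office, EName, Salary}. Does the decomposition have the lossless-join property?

No

Common attributes: Employee1 ∩ Employee2 = {MgrID, Salary}.
No dependency enlarges {MgrID, Salary}, so (MgrID, Salary)⁺ = {MgrID, Salary}.
The closure contains neither all of Employee1 = {MgrID, EmpID, Salary} nor all of Employee2 = {MgrID, DeptID, Office, EName, Salary}, so the common attributes are not a superkey of either fragment. The join is lossy.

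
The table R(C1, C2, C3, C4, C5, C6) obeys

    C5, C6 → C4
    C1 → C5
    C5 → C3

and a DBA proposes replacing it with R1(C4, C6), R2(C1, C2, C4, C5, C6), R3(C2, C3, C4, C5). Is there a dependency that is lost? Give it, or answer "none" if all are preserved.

none

C5, C6 → C4 lies within R2.
C1 → C5 lies within R2.
C5 → C3 lies within R3.
Every dependency is enforceable on the fragments, so the decomposition is dependency-preserving.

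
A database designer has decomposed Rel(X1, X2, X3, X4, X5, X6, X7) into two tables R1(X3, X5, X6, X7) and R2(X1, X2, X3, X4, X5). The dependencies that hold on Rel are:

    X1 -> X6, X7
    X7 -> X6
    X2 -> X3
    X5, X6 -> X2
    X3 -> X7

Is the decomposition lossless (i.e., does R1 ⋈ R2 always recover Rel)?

Common attributes: R1 ∩ R2 = {X3, X5}.
Closure of {X3, X5}: X3 → X7 applies, adding X7; X7 → X6 applies, adding X6; X5, X6 → X2 applies, adding X2. So (X3, X5)⁺ = {X2, X3, X5, X6, X7}.
This closure contains every attribute of R1, so R1 ∩ R2 → R1. The join is lossless.

Yes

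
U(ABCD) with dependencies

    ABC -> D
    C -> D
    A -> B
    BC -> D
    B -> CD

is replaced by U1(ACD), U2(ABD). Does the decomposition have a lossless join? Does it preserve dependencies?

Lossless test: (AD)⁺ = {ABCD}, which contains all of one fragment — lossless.
Dependency preservation: the restricted closure of {B} across the fragments never reaches {CD}, so B → CD cannot be enforced without a join — not preserved.

lossless but not dependency-preserving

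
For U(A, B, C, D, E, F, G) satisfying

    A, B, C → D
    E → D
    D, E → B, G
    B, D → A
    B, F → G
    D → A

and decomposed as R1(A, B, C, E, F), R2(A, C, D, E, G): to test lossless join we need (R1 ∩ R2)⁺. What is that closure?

A, B, C, D, E, G

R1 ∩ R2 = {A, C, E}.
E → D applies, adding D
D, E → B, G applies, adding B, G
Closure: {A, B, C, D, E, G}.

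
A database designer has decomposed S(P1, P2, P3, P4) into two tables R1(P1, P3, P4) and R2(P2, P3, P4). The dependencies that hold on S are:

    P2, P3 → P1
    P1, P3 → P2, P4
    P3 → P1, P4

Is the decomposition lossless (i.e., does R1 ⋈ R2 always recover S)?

Common attributes: R1 ∩ R2 = {P3, P4}.
Closure of {P3, P4}: P3 → P1, P4 applies, adding P1; P1, P3 → P2, P4 applies, adding P2. So (P3, P4)⁺ = {P1, P2, P3, P4}.
This closure contains every attribute of R1, so R1 ∩ R2 → R1. The join is lossless.

Yes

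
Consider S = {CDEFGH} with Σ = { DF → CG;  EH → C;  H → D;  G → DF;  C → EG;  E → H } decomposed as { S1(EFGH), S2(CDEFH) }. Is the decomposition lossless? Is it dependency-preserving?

Lossless test: (EFH)⁺ = {CDEFGH}, which contains all of one fragment — lossless.
Dependency preservation: DF → CG; G → DF; C → EG are not contained in any single fragment, but the restricted closure of each left-hand side across the fragments still reaches the right-hand side; the remaining FDs each lie inside some fragment. All dependencies are preserved.

lossless and dependency-preserving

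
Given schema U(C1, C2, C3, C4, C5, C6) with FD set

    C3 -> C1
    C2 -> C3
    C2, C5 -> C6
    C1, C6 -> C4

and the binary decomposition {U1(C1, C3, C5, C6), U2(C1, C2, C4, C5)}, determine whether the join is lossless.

No

Common attributes: U1 ∩ U2 = {C1, C5}.
No dependency enlarges {C1, C5}, so (C1, C5)⁺ = {C1, C5}.
The closure contains neither all of U1 = {C1, C3, C5, C6} nor all of U2 = {C1, C2, C4, C5}, so the common attributes are not a superkey of either fragment. The join is lossy.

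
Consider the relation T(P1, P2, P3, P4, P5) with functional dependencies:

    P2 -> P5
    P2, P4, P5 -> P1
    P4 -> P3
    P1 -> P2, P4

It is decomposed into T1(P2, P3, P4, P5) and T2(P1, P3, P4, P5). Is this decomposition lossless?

No

Common attributes: T1 ∩ T2 = {P3, P4, P5}.
No dependency enlarges {P3, P4, P5}, so (P3, P4, P5)⁺ = {P3, P4, P5}.
The closure contains neither all of T1 = {P2, P3, P4, P5} nor all of T2 = {P1, P3, P4, P5}, so the common attributes are not a superkey of either fragment. The join is lossy.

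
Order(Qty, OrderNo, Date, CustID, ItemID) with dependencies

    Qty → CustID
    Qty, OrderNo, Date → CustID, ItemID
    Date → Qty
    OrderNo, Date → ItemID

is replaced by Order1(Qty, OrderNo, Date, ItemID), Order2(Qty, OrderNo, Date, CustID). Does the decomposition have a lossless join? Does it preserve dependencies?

lossless and dependency-preserving

Lossless test: (Qty, OrderNo, Date)⁺ = {Qty, OrderNo, Date, CustID, ItemID}, which contains all of one fragment — lossless.
Dependency preservation: Qty, OrderNo, Date → CustID, ItemID is not contained in any single fragment, but the restricted closure of its left-hand side across the fragments still reaches the right-hand side; the remaining FDs each lie inside some fragment. All dependencies are preserved.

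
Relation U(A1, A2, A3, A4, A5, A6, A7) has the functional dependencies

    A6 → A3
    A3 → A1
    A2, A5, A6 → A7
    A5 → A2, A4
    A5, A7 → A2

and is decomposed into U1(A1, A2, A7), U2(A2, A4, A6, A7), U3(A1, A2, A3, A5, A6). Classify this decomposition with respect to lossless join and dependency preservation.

Lossless test (chase): Rows 2 and 3 agree on A6; apply A6→A3 and equate their A3 entries. Rows 2 and 3 agree on A3; apply A3→A1 and equate their A1 entries. No row becomes fully distinguished — the join is lossy.
Dependency preservation: the restricted closure of {A2, A5, A6} across the fragments never reaches {A7}, so A2, A5, A6 → A7 cannot be enforced without a join — not preserved.

lossy and not dependency-preserving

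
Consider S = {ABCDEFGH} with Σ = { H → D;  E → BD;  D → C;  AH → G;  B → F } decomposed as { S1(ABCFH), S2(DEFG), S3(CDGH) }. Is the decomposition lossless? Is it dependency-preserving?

Lossless test (chase): Rows 1 and 3 agree on H; apply H→D and equate their D entries. Rows 1 and 2 agree on D; apply D→C and equate their C entries. No row becomes fully distinguished — the join is lossy.
Dependency preservation: the restricted closure of {E} across the fragments never reaches {BD}, so E → BD cannot be enforced without a join — not preserved.

lossy and not dependency-preserving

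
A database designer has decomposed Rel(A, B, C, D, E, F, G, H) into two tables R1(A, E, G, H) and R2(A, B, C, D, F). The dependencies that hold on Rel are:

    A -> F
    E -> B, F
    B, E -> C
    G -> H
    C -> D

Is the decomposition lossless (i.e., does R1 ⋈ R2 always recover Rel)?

No

Common attributes: R1 ∩ R2 = {A}.
Closure of {A}: A → F applies, adding F. So (A)⁺ = {A, F}.
The closure contains neither all of R1 = {A, E, G, H} nor all of R2 = {A, B, C, D, F}, so the common attributes are not a superkey of either fragment. The join is lossy.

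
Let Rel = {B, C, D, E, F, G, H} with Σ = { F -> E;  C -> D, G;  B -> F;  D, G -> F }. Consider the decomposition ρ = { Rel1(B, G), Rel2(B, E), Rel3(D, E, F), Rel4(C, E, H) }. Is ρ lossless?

No

Chase test. Columns are B, C, D, E, F, G, H; row i has aⱼ where attribute j ∈ Reli, else bᵢⱼ.
Initial tableau (one row per fragment):
  row 1: a1 b12 b13 b14 b15 a6 b17
  row 2: a1 b22 b23 a4 b25 b26 b27
  row 3: b31 b32 a3 a4 a5 b36 b37
  row 4: b41 a2 b43 a4 b45 b46 a7
Rows 1 and 2 agree on B; apply B→F and equate their F entries.
Rows 1 and 2 agree on F; apply F→E and equate their E entries.
No row becomes fully distinguished — the join is lossy.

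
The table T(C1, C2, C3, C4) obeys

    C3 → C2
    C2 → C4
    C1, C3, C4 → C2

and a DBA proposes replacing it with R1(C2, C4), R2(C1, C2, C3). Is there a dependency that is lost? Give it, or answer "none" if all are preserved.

none

C3 → C2 lies within R2.
C2 → C4 lies within R1.
C1, C3, C4 → C2: restricted closure across fragments reaches C2.
Every dependency is enforceable on the fragments, so the decomposition is dependency-preserving.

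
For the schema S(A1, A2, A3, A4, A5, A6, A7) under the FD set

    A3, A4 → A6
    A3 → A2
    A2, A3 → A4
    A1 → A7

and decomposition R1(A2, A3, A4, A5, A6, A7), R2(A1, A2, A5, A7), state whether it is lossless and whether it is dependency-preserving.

Lossless test: (A2, A5, A7)⁺ = {A2, A5, A7}, which is a superkey of neither fragment — lossy.
Dependency preservation: every FD's attributes lie within a single fragment, so each can be enforced locally — preserved.

lossy but dependency-preserving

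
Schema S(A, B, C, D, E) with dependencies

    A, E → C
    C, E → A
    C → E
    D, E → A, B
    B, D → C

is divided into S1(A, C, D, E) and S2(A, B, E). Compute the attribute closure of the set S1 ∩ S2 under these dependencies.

S1 ∩ S2 = {A, E}.
A, E → C applies, adding C
Closure: {A, C, E}.

A, C, E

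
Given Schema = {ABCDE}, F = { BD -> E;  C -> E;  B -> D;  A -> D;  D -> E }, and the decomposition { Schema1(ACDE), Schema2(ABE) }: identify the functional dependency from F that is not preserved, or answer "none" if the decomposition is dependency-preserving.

Check B → D: no single fragment contains all of {BD}, and the restricted closure of {B} across the fragments never reaches {D}.
BD → E is preserved.
C → E is preserved.
A → D is preserved.
D → E is preserved.

B -> D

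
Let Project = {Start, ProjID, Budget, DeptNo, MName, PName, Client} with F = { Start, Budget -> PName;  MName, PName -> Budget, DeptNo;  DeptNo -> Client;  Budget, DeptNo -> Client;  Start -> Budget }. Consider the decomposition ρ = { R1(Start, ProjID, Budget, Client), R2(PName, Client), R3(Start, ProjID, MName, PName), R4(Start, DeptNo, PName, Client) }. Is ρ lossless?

No

Chase test. Columns are Start, ProjID, Budget, DeptNo, MName, PName, Client; row i has aⱼ where attribute j ∈ Ri, else bᵢⱼ.
Initial tableau (one row per fragment):
  row 1: a1 a2 a3 b14 b15 b16 a7
  row 2: b21 b22 b23 b24 b25 a6 a7
  row 3: a1 a2 b33 b34 a5 a6 b37
  row 4: a1 b42 b43 a4 b45 a6 a7
Rows 1 and 3 agree on Start; apply Start→Budget and equate their Budget entries.
Rows 1 and 4 agree on Start; apply Start→Budget and equate their Budget entries.
Rows 1 and 3 agree on Start, Budget; apply Start, Budget→PName and equate their PName entries.
No row becomes fully distinguished — the join is lossy.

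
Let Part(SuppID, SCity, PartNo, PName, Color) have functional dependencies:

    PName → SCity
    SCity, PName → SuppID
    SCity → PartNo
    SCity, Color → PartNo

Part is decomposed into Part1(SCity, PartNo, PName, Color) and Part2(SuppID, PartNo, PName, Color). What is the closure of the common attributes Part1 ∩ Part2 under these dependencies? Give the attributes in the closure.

Part1 ∩ Part2 = {PartNo, PName, Color}.
PName → SCity applies, adding SCity
SCity, PName → SuppID applies, adding SuppID
Closure: {SuppID, SCity, PartNo, PName, Color}.

SuppID, SCity, PartNo, PName, Color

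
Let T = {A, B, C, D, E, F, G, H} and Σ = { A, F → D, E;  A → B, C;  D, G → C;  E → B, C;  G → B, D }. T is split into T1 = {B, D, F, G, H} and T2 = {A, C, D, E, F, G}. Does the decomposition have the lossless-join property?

Common attributes: T1 ∩ T2 = {D, F, G}.
Closure of {D, F, G}: D, G → C applies, adding C; G → B, D applies, adding B. So (D, F, G)⁺ = {B, C, D, F, G}.
The closure contains neither all of T1 = {B, D, F, G, H} nor all of T2 = {A, C, D, E, F, G}, so the common attributes are not a superkey of either fragment. The join is lossy.

No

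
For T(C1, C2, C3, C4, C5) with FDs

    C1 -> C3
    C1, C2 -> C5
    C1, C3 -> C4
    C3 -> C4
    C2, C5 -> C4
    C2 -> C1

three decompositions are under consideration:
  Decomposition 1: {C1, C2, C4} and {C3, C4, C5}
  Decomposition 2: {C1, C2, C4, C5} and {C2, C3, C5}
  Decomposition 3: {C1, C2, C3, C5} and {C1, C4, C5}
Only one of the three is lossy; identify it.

Decomposition 1: common = {C4}, closure = {C4} → lossy.
Decomposition 2: common = {C2, C5}, closure = {C1, C2, C3, C4, C5} → lossless.
Decomposition 3: common = {C1, C5}, closure = {C1, C3, C4, C5} → lossless.

Decomposition 1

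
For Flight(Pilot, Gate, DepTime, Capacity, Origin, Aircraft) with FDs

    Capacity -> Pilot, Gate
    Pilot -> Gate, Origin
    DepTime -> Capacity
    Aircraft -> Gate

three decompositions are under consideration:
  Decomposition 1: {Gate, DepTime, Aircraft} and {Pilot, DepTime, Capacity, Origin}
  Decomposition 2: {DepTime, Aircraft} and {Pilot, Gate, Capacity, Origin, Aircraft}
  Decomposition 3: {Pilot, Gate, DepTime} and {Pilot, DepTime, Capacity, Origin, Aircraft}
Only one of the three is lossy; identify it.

Decomposition 1: common = {DepTime}, closure = {Pilot, Gate, DepTime, Capacity, Origin} → lossless.
Decomposition 2: common = {Aircraft}, closure = {Gate, Aircraft} → lossy.
Decomposition 3: common = {Pilot, DepTime}, closure = {Pilot, Gate, DepTime, Capacity, Origin} → lossless.

Decomposition 2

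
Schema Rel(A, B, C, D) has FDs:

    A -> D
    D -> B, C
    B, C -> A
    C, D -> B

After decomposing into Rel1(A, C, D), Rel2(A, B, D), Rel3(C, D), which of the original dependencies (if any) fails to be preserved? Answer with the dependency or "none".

Check B, C → A: no single fragment contains all of {A, B, C}, and the restricted closure of {B, C} across the fragments never reaches {A}.
A → D is preserved.
D → B, C is preserved.
C, D → B is preserved.

B, C -> A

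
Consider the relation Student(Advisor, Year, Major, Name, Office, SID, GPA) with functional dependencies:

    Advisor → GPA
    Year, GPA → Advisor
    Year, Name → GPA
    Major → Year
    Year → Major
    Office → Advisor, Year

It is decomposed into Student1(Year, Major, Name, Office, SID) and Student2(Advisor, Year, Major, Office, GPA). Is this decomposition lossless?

Yes

Common attributes: Student1 ∩ Student2 = {Year, Major, Office}.
Closure of {Year, Major, Office}: Office → Advisor, Year applies, adding Advisor; Advisor → GPA applies, adding GPA. So (Year, Major, Office)⁺ = {Advisor, Year, Major, Office, GPA}.
This closure contains every attribute of Student2, so Student1 ∩ Student2 → Student2. The join is lossless.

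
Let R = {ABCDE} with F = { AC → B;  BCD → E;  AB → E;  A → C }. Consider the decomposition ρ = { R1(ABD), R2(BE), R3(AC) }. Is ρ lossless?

Chase test. Columns are ABCDE; row i has aⱼ where attribute j ∈ Ri, else bᵢⱼ.
Initial tableau (one row per fragment):
  row 1: a1 a2 b13 a4 b15
  row 2: b21 a2 b23 b24 a5
  row 3: a1 b32 a3 b34 b35
Rows 1 and 3 agree on A; apply A→C and equate their C entries.
Rows 1 and 3 agree on AC; apply AC→B and equate their B entries.
Rows 1 and 3 agree on AB; apply AB→E and equate their E entries.
No row becomes fully distinguished — the join is lossy.

No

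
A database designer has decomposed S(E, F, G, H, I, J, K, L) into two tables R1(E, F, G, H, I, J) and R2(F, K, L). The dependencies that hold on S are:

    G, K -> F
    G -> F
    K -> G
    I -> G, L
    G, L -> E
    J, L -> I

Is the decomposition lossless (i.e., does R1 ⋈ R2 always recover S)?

Common attributes: R1 ∩ R2 = {F}.
No dependency enlarges {F}, so (F)⁺ = {F}.
The closure contains neither all of R1 = {E, F, G, H, I, J} nor all of R2 = {F, K, L}, so the common attributes are not a superkey of either fragment. The join is lossy.

No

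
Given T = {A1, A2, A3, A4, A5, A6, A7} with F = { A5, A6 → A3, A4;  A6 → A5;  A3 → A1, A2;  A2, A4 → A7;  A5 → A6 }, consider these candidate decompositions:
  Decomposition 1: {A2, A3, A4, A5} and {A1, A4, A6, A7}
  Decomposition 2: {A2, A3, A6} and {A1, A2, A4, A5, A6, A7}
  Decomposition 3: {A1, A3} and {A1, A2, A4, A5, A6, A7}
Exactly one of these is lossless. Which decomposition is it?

Decomposition 1: common = {A4}, closure = {A4} → lossy.
Decomposition 2: common = {A2, A6}, closure = {A1, A2, A3, A4, A5, A6, A7} → lossless.
Decomposition 3: common = {A1}, closure = {A1} → lossy.

Decomposition 2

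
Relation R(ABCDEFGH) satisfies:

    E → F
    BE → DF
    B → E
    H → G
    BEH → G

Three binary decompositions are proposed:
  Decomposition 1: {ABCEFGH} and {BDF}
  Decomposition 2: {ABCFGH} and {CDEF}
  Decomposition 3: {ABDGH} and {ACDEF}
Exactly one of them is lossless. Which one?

Decomposition 1

Decomposition 1: common = {BF}, closure = {BDEF} → lossless.
Decomposition 2: common = {CF}, closure = {CF} → lossy.
Decomposition 3: common = {AD}, closure = {AD} → lossy.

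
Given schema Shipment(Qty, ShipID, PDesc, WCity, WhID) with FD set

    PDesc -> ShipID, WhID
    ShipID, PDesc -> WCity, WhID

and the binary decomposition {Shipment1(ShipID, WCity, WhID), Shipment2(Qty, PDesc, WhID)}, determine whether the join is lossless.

Common attributes: Shipment1 ∩ Shipment2 = {WhID}.
No dependency enlarges {WhID}, so (WhID)⁺ = {WhID}.
The closure contains neither all of Shipment1 = {ShipID, WCity, WhID} nor all of Shipment2 = {Qty, PDesc, WhID}, so the common attributes are not a superkey of either fragment. The join is lossy.

No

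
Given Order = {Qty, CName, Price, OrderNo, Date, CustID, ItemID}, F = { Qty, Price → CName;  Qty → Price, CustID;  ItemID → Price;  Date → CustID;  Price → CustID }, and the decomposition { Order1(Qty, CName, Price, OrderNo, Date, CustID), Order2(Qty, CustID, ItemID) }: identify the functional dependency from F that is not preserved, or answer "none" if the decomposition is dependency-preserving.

Check ItemID → Price: no single fragment contains all of {Price, ItemID}, and the restricted closure of {ItemID} across the fragments never reaches {Price}.
Qty, Price → CName is preserved.
Qty → Price, CustID is preserved.
Date → CustID is preserved.
Price → CustID is preserved.

ItemID → Price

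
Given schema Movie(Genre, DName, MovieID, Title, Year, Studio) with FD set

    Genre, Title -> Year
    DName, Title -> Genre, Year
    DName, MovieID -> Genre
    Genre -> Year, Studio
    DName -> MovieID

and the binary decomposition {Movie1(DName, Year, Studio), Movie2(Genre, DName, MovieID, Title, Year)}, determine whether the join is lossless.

Common attributes: Movie1 ∩ Movie2 = {DName, Year}.
Closure of {DName, Year}: DName → MovieID applies, adding MovieID; DName, MovieID → Genre applies, adding Genre; Genre → Year, Studio applies, adding Studio. So (DName, Year)⁺ = {Genre, DName, MovieID, Year, Studio}.
This closure contains every attribute of Movie1, so Movie1 ∩ Movie2 → Movie1. The join is lossless.

Yes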